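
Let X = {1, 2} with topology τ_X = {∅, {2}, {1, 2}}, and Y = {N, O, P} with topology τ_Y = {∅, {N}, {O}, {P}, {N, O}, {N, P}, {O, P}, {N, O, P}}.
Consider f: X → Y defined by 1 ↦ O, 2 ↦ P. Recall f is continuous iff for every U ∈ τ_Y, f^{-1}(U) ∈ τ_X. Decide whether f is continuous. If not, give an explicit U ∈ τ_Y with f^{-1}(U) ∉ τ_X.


f is NOT continuous.

Compute f^{-1}(U) for each U ∈ τ_Y:
  U = ∅: f^{-1}(U) = ∅ ∈ τ_X ✓.
  U = {N}: f^{-1}(U) = ∅ ∈ τ_X ✓.
  U = {O}: f^{-1}(U) = {1} ∉ τ_X ✗.
  U = {P}: f^{-1}(U) = {2} ∈ τ_X ✓.
  U = {N, O}: f^{-1}(U) = {1} ∉ τ_X ✗.
  U = {N, P}: f^{-1}(U) = {2} ∈ τ_X ✓.
  U = {O, P}: f^{-1}(U) = {1, 2} ∈ τ_X ✓.
  U = {N, O, P}: f^{-1}(U) = {1, 2} ∈ τ_X ✓.
Found U = {O} with f^{-1}(U) = {1} not in τ_X. Therefore f is NOT continuous.


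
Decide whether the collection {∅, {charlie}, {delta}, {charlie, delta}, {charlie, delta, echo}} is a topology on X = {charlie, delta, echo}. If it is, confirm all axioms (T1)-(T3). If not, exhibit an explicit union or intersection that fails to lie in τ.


τ IS a topology on X.

Axiom (T1): ∅ ∈ τ? Yes; X ∈ τ? Yes.
Axiom (T2/T3): check pairwise unions and intersections of members of τ.
All pairwise intersections and unions checked — each lies in τ. Therefore τ satisfies (T1), (T2), (T3): it IS a topology on X.


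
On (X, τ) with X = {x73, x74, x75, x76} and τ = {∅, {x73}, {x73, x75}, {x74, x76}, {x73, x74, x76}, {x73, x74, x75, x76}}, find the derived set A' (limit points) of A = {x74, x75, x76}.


A' = {x74, x76}

For each x ∈ X, list the open sets U ∈ τ with x ∈ U, then check whether U ∩ (A ∖ {x}) ≠ ∅ for every such U.
  x = x73: open {x73} ∋ x has {x73} ∩ (A ∖ {x73}) = ∅, so x is NOT a limit point.
  x = x74: opens ∋ x are {x74, x76}, {x73, x74, x76}, {x73, x74, x75, x76}; each meets A ∖ {x74}, so x IS a limit point.
  x = x75: open {x73, x75} ∋ x has {x73, x75} ∩ (A ∖ {x75}) = ∅, so x is NOT a limit point.
  x = x76: opens ∋ x are {x74, x76}, {x73, x74, x76}, {x73, x74, x75, x76}; each meets A ∖ {x76}, so x IS a limit point.
Collecting: A' = {x74, x76}.


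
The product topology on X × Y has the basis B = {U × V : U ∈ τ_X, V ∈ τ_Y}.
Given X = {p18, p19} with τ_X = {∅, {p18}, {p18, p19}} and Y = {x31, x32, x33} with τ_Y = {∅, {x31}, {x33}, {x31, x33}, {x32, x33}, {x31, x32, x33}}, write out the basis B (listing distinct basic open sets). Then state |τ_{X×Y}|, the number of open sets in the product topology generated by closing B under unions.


Basis B = {∅ × ∅, {p18} × {x31}, {p18} × {x33}, {p18} × {x31, x33}, {p18, p19} × {x31}, {p18} × {x32, x33}, {p18, p19} × {x33}, {p18} × {x31, x32, x33}, {p18, p19} × {x31, x33}, {p18, p19} × {x32, x33}, {p18, p19} × {x31, x32, x33}}; |τ_{X×Y}| = 18.

Enumerate products U × V with U ∈ τ_X, V ∈ τ_Y (deduplicated):
  ∅ × ∅ = {} (∅)
  {p18} × {x31} = {(p18,x31)}
  {p18} × {x33} = {(p18,x33)}
  {p18} × {x31, x33} = {(p18,x31), (p18,x33)}
  {p18, p19} × {x31} = {(p18,x31), (p19,x31)}
  {p18} × {x32, x33} = {(p18,x32), (p18,x33)}
  {p18, p19} × {x33} = {(p18,x33), (p19,x33)}
  {p18} × {x31, x32, x33} = {(p18,x31), (p18,x32), (p18,x33)}
  {p18, p19} × {x31, x33} = {(p18,x31), (p18,x33), (p19,x31), (p19,x33)}
  {p18, p19} × {x32, x33} = {(p18,x32), (p18,x33), (p19,x32), (p19,x33)}
  {p18, p19} × {x31, x32, x33} = {(p18,x31), (p18,x32), (p18,x33), (p19,x31), (p19,x32), (p19,x33)}
These 11 distinct sets form the basis B.
Close under arbitrary unions to get τ_{X×Y}; counting gives |τ_{X×Y}| = 18.


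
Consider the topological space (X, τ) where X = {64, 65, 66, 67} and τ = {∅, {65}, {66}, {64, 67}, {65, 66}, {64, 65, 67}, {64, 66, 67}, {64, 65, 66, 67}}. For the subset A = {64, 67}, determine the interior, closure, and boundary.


int(A) = {64, 67}, cl(A) = {64, 67}, ∂A = ∅.

Closed sets in (X, τ) are complements of opens:
  closed(X, τ) = {∅, {65}, {66}, {64, 67}, {65, 66}, {64, 65, 67}, {64, 66, 67}, {64, 65, 66, 67}}.
int(A) = ⋃ {U ∈ τ : U ⊆ A}. Opens contained in A: ∅, {64, 67}.
Taking the union of these: int(A) = {64, 67}.
cl(A) = ⋂ {C closed : A ⊆ C}. Closed sets containing A: {64, 67}, {64, 65, 67}, {64, 66, 67}, {64, 65, 66, 67}.
Intersecting these: cl(A) = {64, 67}.
∂A = cl(A) ∖ int(A) = {64, 67} ∖ {64, 67} = ∅.


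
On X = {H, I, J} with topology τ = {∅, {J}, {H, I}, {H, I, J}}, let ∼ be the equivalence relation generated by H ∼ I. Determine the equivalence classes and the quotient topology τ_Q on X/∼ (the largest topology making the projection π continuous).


X/∼ = {[H=I], [J]}; |τ_Q| = 4.

Equivalence classes: [H=I], [J].
Quotient map π: X → X/∼ sends H ↦ [H=I], I ↦ [H=I], J ↦ [J].
For each subset V ⊆ X/∼, compute π^{-1}(V) ⊆ X and check whether π^{-1}(V) ∈ τ. V is open in τ_Q iff π^{-1}(V) ∈ τ.
  V = {}: π^{-1}(V) = ∅ ∈ τ ✓.
  V = {[H=I]}: π^{-1}(V) = {H, I} ∈ τ ✓.
  V = {[J]}: π^{-1}(V) = {J} ∈ τ ✓.
  V = {[H=I], [J]}: π^{-1}(V) = {H, I, J} ∈ τ ✓.
Open sets in the quotient: τ_Q = {{}, {[H=I]}, {[J]}, {[H=I], [J]}} (4 elements).


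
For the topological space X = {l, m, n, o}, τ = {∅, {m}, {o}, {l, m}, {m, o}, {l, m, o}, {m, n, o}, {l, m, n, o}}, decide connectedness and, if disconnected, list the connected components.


(X, τ) is connected.

Find clopen sets (U ∈ τ with X ∖ U ∈ τ):
  U = ∅, X ∖ U = {l, m, n, o} — both open, so U is clopen.
  U = {l, m, n, o}, X ∖ U = ∅ — both open, so U is clopen.
Only trivial clopens (∅ and X) exist, so (X, τ) is connected.
Compute connected components by grouping points that agree on all clopens:
  component: {l, m, n, o}


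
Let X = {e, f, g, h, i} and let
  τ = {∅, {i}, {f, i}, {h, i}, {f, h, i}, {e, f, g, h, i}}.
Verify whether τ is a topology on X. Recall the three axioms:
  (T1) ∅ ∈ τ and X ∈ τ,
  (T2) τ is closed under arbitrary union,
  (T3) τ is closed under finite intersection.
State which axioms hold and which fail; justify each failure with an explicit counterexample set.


τ IS a topology on X.

Axiom (T1): ∅ ∈ τ? Yes; X ∈ τ? Yes.
Axiom (T2/T3): check pairwise unions and intersections of members of τ.
All pairwise intersections and unions checked — each lies in τ. Therefore τ satisfies (T1), (T2), (T3): it IS a topology on X.


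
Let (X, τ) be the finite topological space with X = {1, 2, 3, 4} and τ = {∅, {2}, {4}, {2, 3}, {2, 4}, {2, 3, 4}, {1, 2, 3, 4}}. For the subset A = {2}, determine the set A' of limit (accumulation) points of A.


A' = {1, 3}

For each x ∈ X, list the open sets U ∈ τ with x ∈ U, then check whether U ∩ (A ∖ {x}) ≠ ∅ for every such U.
  x = 1: opens ∋ x are {1, 2, 3, 4}; each meets A ∖ {1}, so x IS a limit point.
  x = 2: open {2} ∋ x has {2} ∩ (A ∖ {2}) = ∅, so x is NOT a limit point.
  x = 3: opens ∋ x are {2, 3}, {2, 3, 4}, {1, 2, 3, 4}; each meets A ∖ {3}, so x IS a limit point.
  x = 4: open {4} ∋ x has {4} ∩ (A ∖ {4}) = ∅, so x is NOT a limit point.
Collecting: A' = {1, 3}.


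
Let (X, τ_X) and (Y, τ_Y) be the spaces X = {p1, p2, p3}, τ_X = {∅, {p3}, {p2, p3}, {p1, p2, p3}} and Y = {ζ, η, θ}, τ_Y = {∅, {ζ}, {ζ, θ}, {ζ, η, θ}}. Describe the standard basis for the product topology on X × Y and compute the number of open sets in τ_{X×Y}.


Basis B = {∅ × ∅, {p3} × {ζ}, {p2, p3} × {ζ}, {p3} × {ζ, θ}, {p1, p2, p3} × {ζ}, {p3} × {ζ, η, θ}, {p2, p3} × {ζ, θ}, {p1, p2, p3} × {ζ, θ}, {p2, p3} × {ζ, η, θ}, {p1, p2, p3} × {ζ, η, θ}}; |τ_{X×Y}| = 20.

Enumerate products U × V with U ∈ τ_X, V ∈ τ_Y (deduplicated):
  ∅ × ∅ = {} (∅)
  {p3} × {ζ} = {(p3,ζ)}
  {p2, p3} × {ζ} = {(p2,ζ), (p3,ζ)}
  {p3} × {ζ, θ} = {(p3,ζ), (p3,θ)}
  {p1, p2, p3} × {ζ} = {(p1,ζ), (p2,ζ), (p3,ζ)}
  {p3} × {ζ, η, θ} = {(p3,ζ), (p3,η), (p3,θ)}
  {p2, p3} × {ζ, θ} = {(p2,ζ), (p2,θ), (p3,ζ), (p3,θ)}
  {p1, p2, p3} × {ζ, θ} = {(p1,ζ), (p1,θ), (p2,ζ), (p2,θ), (p3,ζ), (p3,θ)}
  {p2, p3} × {ζ, η, θ} = {(p2,ζ), (p2,η), (p2,θ), (p3,ζ), (p3,η), (p3,θ)}
  {p1, p2, p3} × {ζ, η, θ} = {(p1,ζ), (p1,η), (p1,θ), (p2,ζ), (p2,η), (p2,θ), (p3,ζ), (p3,η), (p3,θ)}
These 10 distinct sets form the basis B.
Close under arbitrary unions to get τ_{X×Y}; counting gives |τ_{X×Y}| = 20.


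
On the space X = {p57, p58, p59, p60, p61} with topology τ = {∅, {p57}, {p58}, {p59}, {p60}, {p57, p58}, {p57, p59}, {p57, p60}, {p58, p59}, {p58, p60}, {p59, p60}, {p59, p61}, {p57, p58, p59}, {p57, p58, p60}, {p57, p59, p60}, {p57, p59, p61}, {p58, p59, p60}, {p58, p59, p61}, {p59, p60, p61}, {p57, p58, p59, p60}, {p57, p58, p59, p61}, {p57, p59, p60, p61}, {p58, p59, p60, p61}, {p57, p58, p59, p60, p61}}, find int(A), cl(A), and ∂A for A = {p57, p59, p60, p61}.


int(A) = {p57, p59, p60, p61}, cl(A) = {p57, p59, p60, p61}, ∂A = ∅.

Closed sets in (X, τ) are complements of opens:
  closed(X, τ) = {∅, {p57}, {p58}, {p60}, {p61}, {p57, p58}, {p57, p60}, {p57, p61}, {p58, p60}, {p58, p61}, {p59, p61}, {p60, p61}, {p57, p58, p60}, {p57, p58, p61}, {p57, p59, p61}, {p57, p60, p61}, {p58, p59, p61}, {p58, p60, p61}, {p59, p60, p61}, {p57, p58, p59, p61}, {p57, p58, p60, p61}, {p57, p59, p60, p61}, {p58, p59, p60, p61}, {p57, p58, p59, p60, p61}}.
int(A) = ⋃ {U ∈ τ : U ⊆ A}. Opens contained in A: ∅, {p57}, {p59}, {p60}, {p57, p59}, {p57, p60}, {p59, p60}, {p59, p61}, {p57, p59, p60}, {p57, p59, p61}, {p59, p60, p61}, {p57, p59, p60, p61}.
Taking the union of these: int(A) = {p57, p59, p60, p61}.
cl(A) = ⋂ {C closed : A ⊆ C}. Closed sets containing A: {p57, p59, p60, p61}, {p57, p58, p59, p60, p61}.
Intersecting these: cl(A) = {p57, p59, p60, p61}.
∂A = cl(A) ∖ int(A) = {p57, p59, p60, p61} ∖ {p57, p59, p60, p61} = ∅.


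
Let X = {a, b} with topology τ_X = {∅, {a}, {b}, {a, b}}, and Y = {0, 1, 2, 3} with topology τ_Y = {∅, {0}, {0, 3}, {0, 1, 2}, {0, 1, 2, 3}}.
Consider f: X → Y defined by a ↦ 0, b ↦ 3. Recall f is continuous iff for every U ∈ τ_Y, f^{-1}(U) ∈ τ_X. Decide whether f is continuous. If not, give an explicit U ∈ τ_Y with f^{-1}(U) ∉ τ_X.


f IS continuous.

Compute f^{-1}(U) for each U ∈ τ_Y:
  U = ∅: f^{-1}(U) = ∅ ∈ τ_X ✓.
  U = {0}: f^{-1}(U) = {a} ∈ τ_X ✓.
  U = {0, 3}: f^{-1}(U) = {a, b} ∈ τ_X ✓.
  U = {0, 1, 2}: f^{-1}(U) = {a} ∈ τ_X ✓.
  U = {0, 1, 2, 3}: f^{-1}(U) = {a, b} ∈ τ_X ✓.
Every preimage lies in τ_X, so f IS continuous.


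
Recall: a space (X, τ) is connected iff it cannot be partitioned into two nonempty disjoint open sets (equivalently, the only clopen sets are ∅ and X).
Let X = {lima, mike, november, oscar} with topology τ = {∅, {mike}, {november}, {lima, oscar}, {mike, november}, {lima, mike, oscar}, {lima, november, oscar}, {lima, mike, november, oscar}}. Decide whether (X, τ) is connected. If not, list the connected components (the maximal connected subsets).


(X, τ) is disconnected; components = [{mike}, {november}, {lima, oscar}].

Find clopen sets (U ∈ τ with X ∖ U ∈ τ):
  U = ∅, X ∖ U = {lima, mike, november, oscar} — both open, so U is clopen.
  U = {mike}, X ∖ U = {lima, november, oscar} — both open, so U is clopen.
  U = {november}, X ∖ U = {lima, mike, oscar} — both open, so U is clopen.
  U = {lima, oscar}, X ∖ U = {mike, november} — both open, so U is clopen.
  U = {mike, november}, X ∖ U = {lima, oscar} — both open, so U is clopen.
  U = {lima, mike, oscar}, X ∖ U = {november} — both open, so U is clopen.
  U = {lima, november, oscar}, X ∖ U = {mike} — both open, so U is clopen.
  U = {lima, mike, november, oscar}, X ∖ U = ∅ — both open, so U is clopen.
Nontrivial clopen(s) exist: e.g. {mike, november}. So (X, τ) is disconnected.
Compute connected components by grouping points that agree on all clopens:
  component: {mike}
  component: {november}
  component: {lima, oscar}


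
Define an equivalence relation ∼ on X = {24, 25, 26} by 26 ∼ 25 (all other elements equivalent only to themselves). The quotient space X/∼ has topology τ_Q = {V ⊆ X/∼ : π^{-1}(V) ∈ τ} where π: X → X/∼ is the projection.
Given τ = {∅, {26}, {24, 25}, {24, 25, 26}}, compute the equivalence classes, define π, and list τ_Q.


X/∼ = {[24], [25=26]}; |τ_Q| = 2.

Equivalence classes: [24], [25=26].
Quotient map π: X → X/∼ sends 24 ↦ [24], 25 ↦ [25=26], 26 ↦ [25=26].
For each subset V ⊆ X/∼, compute π^{-1}(V) ⊆ X and check whether π^{-1}(V) ∈ τ. V is open in τ_Q iff π^{-1}(V) ∈ τ.
  V = {}: π^{-1}(V) = ∅ ∈ τ ✓.
  V = {[24]}: π^{-1}(V) = {24} ∉ τ ✗.
  V = {[25=26]}: π^{-1}(V) = {25, 26} ∉ τ ✗.
  V = {[24], [25=26]}: π^{-1}(V) = {24, 25, 26} ∈ τ ✓.
Open sets in the quotient: τ_Q = {{}, {[24], [25=26]}} (2 elements).


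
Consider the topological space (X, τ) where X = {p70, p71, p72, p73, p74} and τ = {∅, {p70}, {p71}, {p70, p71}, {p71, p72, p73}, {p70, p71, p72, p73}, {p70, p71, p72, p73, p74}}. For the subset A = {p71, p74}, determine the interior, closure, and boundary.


int(A) = {p71}, cl(A) = {p71, p72, p73, p74}, ∂A = {p72, p73, p74}.

Closed sets in (X, τ) are complements of opens:
  closed(X, τ) = {∅, {p74}, {p70, p74}, {p72, p73, p74}, {p70, p72, p73, p74}, {p71, p72, p73, p74}, {p70, p71, p72, p73, p74}}.
int(A) = ⋃ {U ∈ τ : U ⊆ A}. Opens contained in A: ∅, {p71}.
Taking the union of these: int(A) = {p71}.
cl(A) = ⋂ {C closed : A ⊆ C}. Closed sets containing A: {p71, p72, p73, p74}, {p70, p71, p72, p73, p74}.
Intersecting these: cl(A) = {p71, p72, p73, p74}.
∂A = cl(A) ∖ int(A) = {p71, p72, p73, p74} ∖ {p71} = {p72, p73, p74}.


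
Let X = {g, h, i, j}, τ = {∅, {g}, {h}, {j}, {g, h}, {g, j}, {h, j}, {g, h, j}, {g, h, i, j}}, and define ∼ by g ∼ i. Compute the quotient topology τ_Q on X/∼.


X/∼ = {[g=i], [h], [j]}; |τ_Q| = 5.

Equivalence classes: [g=i], [h], [j].
Quotient map π: X → X/∼ sends g ↦ [g=i], h ↦ [h], i ↦ [g=i], j ↦ [j].
For each subset V ⊆ X/∼, compute π^{-1}(V) ⊆ X and check whether π^{-1}(V) ∈ τ. V is open in τ_Q iff π^{-1}(V) ∈ τ.
  V = {}: π^{-1}(V) = ∅ ∈ τ ✓.
  V = {[g=i]}: π^{-1}(V) = {g, i} ∉ τ ✗.
  V = {[h]}: π^{-1}(V) = {h} ∈ τ ✓.
  V = {[g=i], [h]}: π^{-1}(V) = {g, h, i} ∉ τ ✗.
  V = {[j]}: π^{-1}(V) = {j} ∈ τ ✓.
  V = {[g=i], [j]}: π^{-1}(V) = {g, i, j} ∉ τ ✗.
  V = {[h], [j]}: π^{-1}(V) = {h, j} ∈ τ ✓.
  V = {[g=i], [h], [j]}: π^{-1}(V) = {g, h, i, j} ∈ τ ✓.
Open sets in the quotient: τ_Q = {{}, {[h]}, {[j]}, {[h], [j]}, {[g=i], [h], [j]}} (5 elements).


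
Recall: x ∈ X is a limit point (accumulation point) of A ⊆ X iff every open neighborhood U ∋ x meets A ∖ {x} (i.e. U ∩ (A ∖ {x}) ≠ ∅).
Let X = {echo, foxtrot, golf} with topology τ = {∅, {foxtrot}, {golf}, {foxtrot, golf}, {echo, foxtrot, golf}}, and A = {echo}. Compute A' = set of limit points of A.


A' = ∅

For each x ∈ X, list the open sets U ∈ τ with x ∈ U, then check whether U ∩ (A ∖ {x}) ≠ ∅ for every such U.
  x = echo: open {echo, foxtrot, golf} ∋ x has {echo, foxtrot, golf} ∩ (A ∖ {echo}) = ∅, so x is NOT a limit point.
  x = foxtrot: open {foxtrot} ∋ x has {foxtrot} ∩ (A ∖ {foxtrot}) = ∅, so x is NOT a limit point.
  x = golf: open {golf} ∋ x has {golf} ∩ (A ∖ {golf}) = ∅, so x is NOT a limit point.
Collecting: A' = ∅.


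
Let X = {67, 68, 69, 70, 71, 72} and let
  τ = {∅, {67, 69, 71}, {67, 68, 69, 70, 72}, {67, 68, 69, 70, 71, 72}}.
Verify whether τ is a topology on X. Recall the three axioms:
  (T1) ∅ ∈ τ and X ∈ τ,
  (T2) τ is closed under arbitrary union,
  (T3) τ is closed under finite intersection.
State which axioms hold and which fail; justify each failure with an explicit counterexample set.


τ is NOT a topology on X.

Axiom (T1): ∅ ∈ τ? Yes; X ∈ τ? Yes.
Axiom (T2/T3): check pairwise unions and intersections of members of τ.
Counterexample for (T3): {67, 69, 71} ∩ {67, 68, 69, 70, 72} = {67, 69} ∉ τ. Therefore τ is NOT a topology.


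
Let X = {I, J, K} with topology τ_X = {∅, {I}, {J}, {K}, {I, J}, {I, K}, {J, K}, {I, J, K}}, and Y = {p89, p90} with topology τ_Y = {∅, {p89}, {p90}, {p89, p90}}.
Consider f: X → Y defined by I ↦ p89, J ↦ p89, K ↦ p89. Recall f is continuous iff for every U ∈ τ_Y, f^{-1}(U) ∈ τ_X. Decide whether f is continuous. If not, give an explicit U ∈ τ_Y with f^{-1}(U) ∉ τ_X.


f IS continuous.

Compute f^{-1}(U) for each U ∈ τ_Y:
  U = ∅: f^{-1}(U) = ∅ ∈ τ_X ✓.
  U = {p89}: f^{-1}(U) = {I, J, K} ∈ τ_X ✓.
  U = {p90}: f^{-1}(U) = ∅ ∈ τ_X ✓.
  U = {p89, p90}: f^{-1}(U) = {I, J, K} ∈ τ_X ✓.
Every preimage lies in τ_X, so f IS continuous.


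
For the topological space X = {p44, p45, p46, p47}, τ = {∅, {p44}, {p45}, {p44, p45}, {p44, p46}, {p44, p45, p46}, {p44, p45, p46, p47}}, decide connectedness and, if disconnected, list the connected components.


(X, τ) is connected.

Find clopen sets (U ∈ τ with X ∖ U ∈ τ):
  U = ∅, X ∖ U = {p44, p45, p46, p47} — both open, so U is clopen.
  U = {p44, p45, p46, p47}, X ∖ U = ∅ — both open, so U is clopen.
Only trivial clopens (∅ and X) exist, so (X, τ) is connected.
Compute connected components by grouping points that agree on all clopens:
  component: {p44, p45, p46, p47}


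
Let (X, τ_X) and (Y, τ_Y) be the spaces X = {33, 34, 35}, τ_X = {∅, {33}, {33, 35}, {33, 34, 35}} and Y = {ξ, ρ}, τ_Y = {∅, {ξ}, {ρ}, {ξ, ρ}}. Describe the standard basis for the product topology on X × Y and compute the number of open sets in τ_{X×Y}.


Basis B = {∅ × ∅, {33} × {ξ}, {33} × {ρ}, {33} × {ξ, ρ}, {33, 35} × {ξ}, {33, 35} × {ρ}, {33, 34, 35} × {ξ}, {33, 34, 35} × {ρ}, {33, 35} × {ξ, ρ}, {33, 34, 35} × {ξ, ρ}}; |τ_{X×Y}| = 16.

Enumerate products U × V with U ∈ τ_X, V ∈ τ_Y (deduplicated):
  ∅ × ∅ = {} (∅)
  {33} × {ξ} = {(33,ξ)}
  {33} × {ρ} = {(33,ρ)}
  {33} × {ξ, ρ} = {(33,ξ), (33,ρ)}
  {33, 35} × {ξ} = {(33,ξ), (35,ξ)}
  {33, 35} × {ρ} = {(33,ρ), (35,ρ)}
  {33, 34, 35} × {ξ} = {(33,ξ), (34,ξ), (35,ξ)}
  {33, 34, 35} × {ρ} = {(33,ρ), (34,ρ), (35,ρ)}
  {33, 35} × {ξ, ρ} = {(33,ξ), (33,ρ), (35,ξ), (35,ρ)}
  {33, 34, 35} × {ξ, ρ} = {(33,ξ), (33,ρ), (34,ξ), (34,ρ), (35,ξ), (35,ρ)}
These 10 distinct sets form the basis B.
Close under arbitrary unions to get τ_{X×Y}; counting gives |τ_{X×Y}| = 16.


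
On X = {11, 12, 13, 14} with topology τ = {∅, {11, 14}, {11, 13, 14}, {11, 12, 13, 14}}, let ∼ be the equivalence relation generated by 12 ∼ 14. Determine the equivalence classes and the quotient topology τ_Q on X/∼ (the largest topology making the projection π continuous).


X/∼ = {[11], [12=14], [13]}; |τ_Q| = 2.

Equivalence classes: [11], [12=14], [13].
Quotient map π: X → X/∼ sends 11 ↦ [11], 12 ↦ [12=14], 13 ↦ [13], 14 ↦ [12=14].
For each subset V ⊆ X/∼, compute π^{-1}(V) ⊆ X and check whether π^{-1}(V) ∈ τ. V is open in τ_Q iff π^{-1}(V) ∈ τ.
  V = {}: π^{-1}(V) = ∅ ∈ τ ✓.
  V = {[11]}: π^{-1}(V) = {11} ∉ τ ✗.
  V = {[12=14]}: π^{-1}(V) = {12, 14} ∉ τ ✗.
  V = {[11], [12=14]}: π^{-1}(V) = {11, 12, 14} ∉ τ ✗.
  V = {[13]}: π^{-1}(V) = {13} ∉ τ ✗.
  V = {[11], [13]}: π^{-1}(V) = {11, 13} ∉ τ ✗.
  V = {[12=14], [13]}: π^{-1}(V) = {12, 13, 14} ∉ τ ✗.
  V = {[11], [12=14], [13]}: π^{-1}(V) = {11, 12, 13, 14} ∈ τ ✓.
Open sets in the quotient: τ_Q = {{}, {[11], [12=14], [13]}} (2 elements).


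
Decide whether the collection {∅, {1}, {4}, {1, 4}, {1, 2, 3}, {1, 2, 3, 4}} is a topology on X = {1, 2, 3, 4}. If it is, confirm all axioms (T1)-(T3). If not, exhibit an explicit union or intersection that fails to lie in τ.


τ IS a topology on X.

Axiom (T1): ∅ ∈ τ? Yes; X ∈ τ? Yes.
Axiom (T2/T3): check pairwise unions and intersections of members of τ.
All pairwise intersections and unions checked — each lies in τ. Therefore τ satisfies (T1), (T2), (T3): it IS a topology on X.


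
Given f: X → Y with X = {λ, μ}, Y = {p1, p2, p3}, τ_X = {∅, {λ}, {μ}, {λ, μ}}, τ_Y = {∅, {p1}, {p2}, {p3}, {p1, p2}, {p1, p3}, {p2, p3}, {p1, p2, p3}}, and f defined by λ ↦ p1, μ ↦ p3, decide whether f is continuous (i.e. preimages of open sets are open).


f IS continuous.

Compute f^{-1}(U) for each U ∈ τ_Y:
  U = ∅: f^{-1}(U) = ∅ ∈ τ_X ✓.
  U = {p1}: f^{-1}(U) = {λ} ∈ τ_X ✓.
  U = {p2}: f^{-1}(U) = ∅ ∈ τ_X ✓.
  U = {p3}: f^{-1}(U) = {μ} ∈ τ_X ✓.
  U = {p1, p2}: f^{-1}(U) = {λ} ∈ τ_X ✓.
  U = {p1, p3}: f^{-1}(U) = {λ, μ} ∈ τ_X ✓.
  U = {p2, p3}: f^{-1}(U) = {μ} ∈ τ_X ✓.
  U = {p1, p2, p3}: f^{-1}(U) = {λ, μ} ∈ τ_X ✓.
Every preimage lies in τ_X, so f IS continuous.


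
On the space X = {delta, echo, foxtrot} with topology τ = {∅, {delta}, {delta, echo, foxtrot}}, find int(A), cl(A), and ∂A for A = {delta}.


int(A) = {delta}, cl(A) = {delta, echo, foxtrot}, ∂A = {echo, foxtrot}.

Closed sets in (X, τ) are complements of opens:
  closed(X, τ) = {∅, {echo, foxtrot}, {delta, echo, foxtrot}}.
int(A) = ⋃ {U ∈ τ : U ⊆ A}. Opens contained in A: ∅, {delta}.
Taking the union of these: int(A) = {delta}.
cl(A) = ⋂ {C closed : A ⊆ C}. Closed sets containing A: {delta, echo, foxtrot}.
Intersecting these: cl(A) = {delta, echo, foxtrot}.
∂A = cl(A) ∖ int(A) = {delta, echo, foxtrot} ∖ {delta} = {echo, foxtrot}.


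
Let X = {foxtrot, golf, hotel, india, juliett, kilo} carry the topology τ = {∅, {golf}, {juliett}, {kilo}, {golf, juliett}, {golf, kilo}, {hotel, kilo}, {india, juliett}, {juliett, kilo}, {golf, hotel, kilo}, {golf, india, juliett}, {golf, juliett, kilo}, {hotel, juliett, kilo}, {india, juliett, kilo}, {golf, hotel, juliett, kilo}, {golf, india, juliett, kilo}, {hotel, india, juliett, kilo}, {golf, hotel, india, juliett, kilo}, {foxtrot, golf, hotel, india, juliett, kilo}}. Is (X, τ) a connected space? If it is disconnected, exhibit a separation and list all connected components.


(X, τ) is connected.

Find clopen sets (U ∈ τ with X ∖ U ∈ τ):
  U = ∅, X ∖ U = {foxtrot, golf, hotel, india, juliett, kilo} — both open, so U is clopen.
  U = {foxtrot, golf, hotel, india, juliett, kilo}, X ∖ U = ∅ — both open, so U is clopen.
Only trivial clopens (∅ and X) exist, so (X, τ) is connected.
Compute connected components by grouping points that agree on all clopens:
  component: {foxtrot, golf, hotel, india, juliett, kilo}


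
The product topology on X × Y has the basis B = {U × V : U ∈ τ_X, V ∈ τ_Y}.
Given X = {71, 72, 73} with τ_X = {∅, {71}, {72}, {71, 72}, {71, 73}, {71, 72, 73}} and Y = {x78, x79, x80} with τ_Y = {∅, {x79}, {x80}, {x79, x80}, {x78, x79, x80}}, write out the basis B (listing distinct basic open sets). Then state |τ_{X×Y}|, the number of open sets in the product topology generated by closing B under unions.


Basis B = {∅ × ∅, {71} × {x79}, {71} × {x80}, {72} × {x79}, {72} × {x80}, {71} × {x79, x80}, {71, 72} × {x79}, {71, 73} × {x79}, {71, 72} × {x80}, {71, 73} × {x80}, {72} × {x79, x80}, {71} × {x78, x79, x80}, {71, 72, 73} × {x79}, {71, 72, 73} × {x80}, {72} × {x78, x79, x80}, {71, 72} × {x79, x80}, {71, 73} × {x79, x80}, {71, 72} × {x78, x79, x80}, {71, 73} × {x78, x79, x80}, {71, 72, 73} × {x79, x80}, {71, 72, 73} × {x78, x79, x80}}; |τ_{X×Y}| = 70.

Enumerate products U × V with U ∈ τ_X, V ∈ τ_Y (deduplicated):
  ∅ × ∅ = {} (∅)
  {71} × {x79} = {(71,x79)}
  {71} × {x80} = {(71,x80)}
  {72} × {x79} = {(72,x79)}
  {72} × {x80} = {(72,x80)}
  {71} × {x79, x80} = {(71,x79), (71,x80)}
  {71, 72} × {x79} = {(71,x79), (72,x79)}
  {71, 73} × {x79} = {(71,x79), (73,x79)}
  {71, 72} × {x80} = {(71,x80), (72,x80)}
  {71, 73} × {x80} = {(71,x80), (73,x80)}
  {72} × {x79, x80} = {(72,x79), (72,x80)}
  {71} × {x78, x79, x80} = {(71,x78), (71,x79), (71,x80)}
  {71, 72, 73} × {x79} = {(71,x79), (72,x79), (73,x79)}
  {71, 72, 73} × {x80} = {(71,x80), (72,x80), (73,x80)}
  {72} × {x78, x79, x80} = {(72,x78), (72,x79), (72,x80)}
  {71, 72} × {x79, x80} = {(71,x79), (71,x80), (72,x79), (72,x80)}
  {71, 73} × {x79, x80} = {(71,x79), (71,x80), (73,x79), (73,x80)}
  {71, 72} × {x78, x79, x80} = {(71,x78), (71,x79), (71,x80), (72,x78), (72,x79), (72,x80)}
  {71, 73} × {x78, x79, x80} = {(71,x78), (71,x79), (71,x80), (73,x78), (73,x79), (73,x80)}
  {71, 72, 73} × {x79, x80} = {(71,x79), (71,x80), (72,x79), (72,x80), (73,x79), (73,x80)}
  {71, 72, 73} × {x78, x79, x80} = {(71,x78), (71,x79), (71,x80), (72,x78), (72,x79), (72,x80), (73,x78), (73,x79), (73,x80)}
These 21 distinct sets form the basis B.
Close under arbitrary unions to get τ_{X×Y}; counting gives |τ_{X×Y}| = 70.


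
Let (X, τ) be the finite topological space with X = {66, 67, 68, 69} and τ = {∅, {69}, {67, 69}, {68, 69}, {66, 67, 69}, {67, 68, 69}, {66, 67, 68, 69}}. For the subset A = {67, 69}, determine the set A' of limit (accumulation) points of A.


A' = {66, 67, 68}

For each x ∈ X, list the open sets U ∈ τ with x ∈ U, then check whether U ∩ (A ∖ {x}) ≠ ∅ for every such U.
  x = 66: opens ∋ x are {66, 67, 69}, {66, 67, 68, 69}; each meets A ∖ {66}, so x IS a limit point.
  x = 67: opens ∋ x are {67, 69}, {66, 67, 69}, {67, 68, 69}, {66, 67, 68, 69}; each meets A ∖ {67}, so x IS a limit point.
  x = 68: opens ∋ x are {68, 69}, {67, 68, 69}, {66, 67, 68, 69}; each meets A ∖ {68}, so x IS a limit point.
  x = 69: open {69} ∋ x has {69} ∩ (A ∖ {69}) = ∅, so x is NOT a limit point.
Collecting: A' = {66, 67, 68}.


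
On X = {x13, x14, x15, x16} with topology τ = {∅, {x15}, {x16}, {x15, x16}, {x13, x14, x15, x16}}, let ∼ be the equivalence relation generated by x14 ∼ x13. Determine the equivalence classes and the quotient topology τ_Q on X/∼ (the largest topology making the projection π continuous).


X/∼ = {[x13=x14], [x15], [x16]}; |τ_Q| = 5.

Equivalence classes: [x13=x14], [x15], [x16].
Quotient map π: X → X/∼ sends x13 ↦ [x13=x14], x14 ↦ [x13=x14], x15 ↦ [x15], x16 ↦ [x16].
For each subset V ⊆ X/∼, compute π^{-1}(V) ⊆ X and check whether π^{-1}(V) ∈ τ. V is open in τ_Q iff π^{-1}(V) ∈ τ.
  V = {}: π^{-1}(V) = ∅ ∈ τ ✓.
  V = {[x13=x14]}: π^{-1}(V) = {x13, x14} ∉ τ ✗.
  V = {[x15]}: π^{-1}(V) = {x15} ∈ τ ✓.
  V = {[x13=x14], [x15]}: π^{-1}(V) = {x13, x14, x15} ∉ τ ✗.
  V = {[x16]}: π^{-1}(V) = {x16} ∈ τ ✓.
  V = {[x13=x14], [x16]}: π^{-1}(V) = {x13, x14, x16} ∉ τ ✗.
  V = {[x15], [x16]}: π^{-1}(V) = {x15, x16} ∈ τ ✓.
  V = {[x13=x14], [x15], [x16]}: π^{-1}(V) = {x13, x14, x15, x16} ∈ τ ✓.
Open sets in the quotient: τ_Q = {{}, {[x15]}, {[x16]}, {[x15], [x16]}, {[x13=x14], [x15], [x16]}} (5 elements).


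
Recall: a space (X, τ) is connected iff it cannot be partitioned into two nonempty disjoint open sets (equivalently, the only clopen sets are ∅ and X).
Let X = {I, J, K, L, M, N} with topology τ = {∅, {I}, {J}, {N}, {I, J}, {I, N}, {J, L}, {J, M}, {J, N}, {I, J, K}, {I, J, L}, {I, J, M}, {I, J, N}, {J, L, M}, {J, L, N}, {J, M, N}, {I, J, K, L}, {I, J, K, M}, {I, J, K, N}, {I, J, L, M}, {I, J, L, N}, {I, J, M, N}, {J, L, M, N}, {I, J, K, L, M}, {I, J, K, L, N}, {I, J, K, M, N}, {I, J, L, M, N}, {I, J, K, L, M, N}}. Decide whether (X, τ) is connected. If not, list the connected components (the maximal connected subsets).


(X, τ) is disconnected; components = [{N}, {I, J, K, L, M}].

Find clopen sets (U ∈ τ with X ∖ U ∈ τ):
  U = ∅, X ∖ U = {I, J, K, L, M, N} — both open, so U is clopen.
  U = {N}, X ∖ U = {I, J, K, L, M} — both open, so U is clopen.
  U = {I, J, K, L, M}, X ∖ U = {N} — both open, so U is clopen.
  U = {I, J, K, L, M, N}, X ∖ U = ∅ — both open, so U is clopen.
Nontrivial clopen(s) exist: e.g. {N}. So (X, τ) is disconnected.
Compute connected components by grouping points that agree on all clopens:
  component: {N}
  component: {I, J, K, L, M}


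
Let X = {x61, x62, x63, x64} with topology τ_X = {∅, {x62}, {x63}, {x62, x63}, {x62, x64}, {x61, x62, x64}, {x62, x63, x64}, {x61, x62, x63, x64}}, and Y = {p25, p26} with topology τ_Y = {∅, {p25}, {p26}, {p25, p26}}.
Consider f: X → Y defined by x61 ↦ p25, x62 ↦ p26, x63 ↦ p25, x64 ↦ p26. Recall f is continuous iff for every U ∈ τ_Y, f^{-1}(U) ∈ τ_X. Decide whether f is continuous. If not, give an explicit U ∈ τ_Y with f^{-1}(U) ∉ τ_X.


f is NOT continuous.

Compute f^{-1}(U) for each U ∈ τ_Y:
  U = ∅: f^{-1}(U) = ∅ ∈ τ_X ✓.
  U = {p25}: f^{-1}(U) = {x61, x63} ∉ τ_X ✗.
  U = {p26}: f^{-1}(U) = {x62, x64} ∈ τ_X ✓.
  U = {p25, p26}: f^{-1}(U) = {x61, x62, x63, x64} ∈ τ_X ✓.
Found U = {p25} with f^{-1}(U) = {x61, x63} not in τ_X. Therefore f is NOT continuous.


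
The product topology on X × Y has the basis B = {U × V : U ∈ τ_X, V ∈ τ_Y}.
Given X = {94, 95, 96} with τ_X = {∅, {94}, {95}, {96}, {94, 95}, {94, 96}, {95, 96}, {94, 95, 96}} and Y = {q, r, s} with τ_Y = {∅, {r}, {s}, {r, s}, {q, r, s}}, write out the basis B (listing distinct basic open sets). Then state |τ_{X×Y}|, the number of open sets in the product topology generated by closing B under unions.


Basis B = {∅ × ∅, {94} × {r}, {94} × {s}, {95} × {r}, {95} × {s}, {96} × {r}, {96} × {s}, {94} × {r, s}, {94, 95} × {r}, {94, 96} × {r}, {94, 95} × {s}, {94, 96} × {s}, {95} × {r, s}, {95, 96} × {r}, {95, 96} × {s}, {96} × {r, s}, {94} × {q, r, s}, {94, 95, 96} × {r}, {94, 95, 96} × {s}, {95} × {q, r, s}, {96} × {q, r, s}, {94, 95} × {r, s}, {94, 96} × {r, s}, {95, 96} × {r, s}, {94, 95} × {q, r, s}, {94, 96} × {q, r, s}, {94, 95, 96} × {r, s}, {95, 96} × {q, r, s}, {94, 95, 96} × {q, r, s}}; |τ_{X×Y}| = 125.

Enumerate products U × V with U ∈ τ_X, V ∈ τ_Y (deduplicated):
  ∅ × ∅ = {} (∅)
  {94} × {r} = {(94,r)}
  {94} × {s} = {(94,s)}
  {95} × {r} = {(95,r)}
  {95} × {s} = {(95,s)}
  {96} × {r} = {(96,r)}
  {96} × {s} = {(96,s)}
  {94} × {r, s} = {(94,r), (94,s)}
  {94, 95} × {r} = {(94,r), (95,r)}
  {94, 96} × {r} = {(94,r), (96,r)}
  {94, 95} × {s} = {(94,s), (95,s)}
  {94, 96} × {s} = {(94,s), (96,s)}
  {95} × {r, s} = {(95,r), (95,s)}
  {95, 96} × {r} = {(95,r), (96,r)}
  {95, 96} × {s} = {(95,s), (96,s)}
  {96} × {r, s} = {(96,r), (96,s)}
  {94} × {q, r, s} = {(94,q), (94,r), (94,s)}
  {94, 95, 96} × {r} = {(94,r), (95,r), (96,r)}
  {94, 95, 96} × {s} = {(94,s), (95,s), (96,s)}
  {95} × {q, r, s} = {(95,q), (95,r), (95,s)}
  {96} × {q, r, s} = {(96,q), (96,r), (96,s)}
  {94, 95} × {r, s} = {(94,r), (94,s), (95,r), (95,s)}
  {94, 96} × {r, s} = {(94,r), (94,s), (96,r), (96,s)}
  {95, 96} × {r, s} = {(95,r), (95,s), (96,r), (96,s)}
  {94, 95} × {q, r, s} = {(94,q), (94,r), (94,s), (95,q), (95,r), (95,s)}
  {94, 96} × {q, r, s} = {(94,q), (94,r), (94,s), (96,q), (96,r), (96,s)}
  {94, 95, 96} × {r, s} = {(94,r), (94,s), (95,r), (95,s), (96,r), (96,s)}
  {95, 96} × {q, r, s} = {(95,q), (95,r), (95,s), (96,q), (96,r), (96,s)}
  {94, 95, 96} × {q, r, s} = {(94,q), (94,r), (94,s), (95,q), (95,r), (95,s), (96,q), (96,r), (96,s)}
These 29 distinct sets form the basis B.
Close under arbitrary unions to get τ_{X×Y}; counting gives |τ_{X×Y}| = 125.


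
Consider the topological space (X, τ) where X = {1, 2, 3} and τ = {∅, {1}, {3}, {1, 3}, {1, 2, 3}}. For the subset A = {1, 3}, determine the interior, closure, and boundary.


int(A) = {1, 3}, cl(A) = {1, 2, 3}, ∂A = {2}.

Closed sets in (X, τ) are complements of opens:
  closed(X, τ) = {∅, {2}, {1, 2}, {2, 3}, {1, 2, 3}}.
int(A) = ⋃ {U ∈ τ : U ⊆ A}. Opens contained in A: ∅, {1}, {3}, {1, 3}.
Taking the union of these: int(A) = {1, 3}.
cl(A) = ⋂ {C closed : A ⊆ C}. Closed sets containing A: {1, 2, 3}.
Intersecting these: cl(A) = {1, 2, 3}.
∂A = cl(A) ∖ int(A) = {1, 2, 3} ∖ {1, 3} = {2}.


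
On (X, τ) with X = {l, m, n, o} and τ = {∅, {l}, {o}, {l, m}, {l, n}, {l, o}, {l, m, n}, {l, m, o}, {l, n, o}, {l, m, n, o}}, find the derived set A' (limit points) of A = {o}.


A' = ∅

For each x ∈ X, list the open sets U ∈ τ with x ∈ U, then check whether U ∩ (A ∖ {x}) ≠ ∅ for every such U.
  x = l: open {l} ∋ x has {l} ∩ (A ∖ {l}) = ∅, so x is NOT a limit point.
  x = m: open {l, m} ∋ x has {l, m} ∩ (A ∖ {m}) = ∅, so x is NOT a limit point.
  x = n: open {l, n} ∋ x has {l, n} ∩ (A ∖ {n}) = ∅, so x is NOT a limit point.
  x = o: open {o} ∋ x has {o} ∩ (A ∖ {o}) = ∅, so x is NOT a limit point.
Collecting: A' = ∅.


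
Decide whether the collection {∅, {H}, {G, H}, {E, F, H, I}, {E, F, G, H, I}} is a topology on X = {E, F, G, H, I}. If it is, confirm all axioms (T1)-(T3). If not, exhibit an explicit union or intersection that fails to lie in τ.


τ IS a topology on X.

Axiom (T1): ∅ ∈ τ? Yes; X ∈ τ? Yes.
Axiom (T2/T3): check pairwise unions and intersections of members of τ.
All pairwise intersections and unions checked — each lies in τ. Therefore τ satisfies (T1), (T2), (T3): it IS a topology on X.


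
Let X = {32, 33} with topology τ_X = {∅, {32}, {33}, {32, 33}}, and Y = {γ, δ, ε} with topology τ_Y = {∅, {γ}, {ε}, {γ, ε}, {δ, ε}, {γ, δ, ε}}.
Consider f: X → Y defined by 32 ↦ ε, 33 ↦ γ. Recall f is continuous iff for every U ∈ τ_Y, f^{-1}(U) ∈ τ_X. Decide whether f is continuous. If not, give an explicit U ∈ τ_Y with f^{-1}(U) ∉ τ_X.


f IS continuous.

Compute f^{-1}(U) for each U ∈ τ_Y:
  U = ∅: f^{-1}(U) = ∅ ∈ τ_X ✓.
  U = {γ}: f^{-1}(U) = {33} ∈ τ_X ✓.
  U = {ε}: f^{-1}(U) = {32} ∈ τ_X ✓.
  U = {γ, ε}: f^{-1}(U) = {32, 33} ∈ τ_X ✓.
  U = {δ, ε}: f^{-1}(U) = {32} ∈ τ_X ✓.
  U = {γ, δ, ε}: f^{-1}(U) = {32, 33} ∈ τ_X ✓.
Every preimage lies in τ_X, so f IS continuous.


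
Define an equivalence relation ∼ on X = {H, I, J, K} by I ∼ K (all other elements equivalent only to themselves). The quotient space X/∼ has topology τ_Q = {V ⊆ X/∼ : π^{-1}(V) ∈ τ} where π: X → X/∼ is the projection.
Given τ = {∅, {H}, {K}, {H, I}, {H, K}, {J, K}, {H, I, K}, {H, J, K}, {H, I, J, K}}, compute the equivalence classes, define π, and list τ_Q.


X/∼ = {[H], [I=K], [J]}; |τ_Q| = 4.

Equivalence classes: [H], [I=K], [J].
Quotient map π: X → X/∼ sends H ↦ [H], I ↦ [I=K], J ↦ [J], K ↦ [I=K].
For each subset V ⊆ X/∼, compute π^{-1}(V) ⊆ X and check whether π^{-1}(V) ∈ τ. V is open in τ_Q iff π^{-1}(V) ∈ τ.
  V = {}: π^{-1}(V) = ∅ ∈ τ ✓.
  V = {[H]}: π^{-1}(V) = {H} ∈ τ ✓.
  V = {[I=K]}: π^{-1}(V) = {I, K} ∉ τ ✗.
  V = {[H], [I=K]}: π^{-1}(V) = {H, I, K} ∈ τ ✓.
  V = {[J]}: π^{-1}(V) = {J} ∉ τ ✗.
  V = {[H], [J]}: π^{-1}(V) = {H, J} ∉ τ ✗.
  V = {[I=K], [J]}: π^{-1}(V) = {I, J, K} ∉ τ ✗.
  V = {[H], [I=K], [J]}: π^{-1}(V) = {H, I, J, K} ∈ τ ✓.
Open sets in the quotient: τ_Q = {{}, {[H]}, {[H], [I=K]}, {[H], [I=K], [J]}} (4 elements).


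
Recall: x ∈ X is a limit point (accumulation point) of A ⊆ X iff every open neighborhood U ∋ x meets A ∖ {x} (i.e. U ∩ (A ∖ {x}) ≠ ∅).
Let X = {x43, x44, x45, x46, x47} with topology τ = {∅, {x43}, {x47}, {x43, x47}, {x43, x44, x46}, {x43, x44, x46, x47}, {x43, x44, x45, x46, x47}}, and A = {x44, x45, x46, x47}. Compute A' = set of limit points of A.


A' = {x44, x45, x46}

For each x ∈ X, list the open sets U ∈ τ with x ∈ U, then check whether U ∩ (A ∖ {x}) ≠ ∅ for every such U.
  x = x43: open {x43} ∋ x has {x43} ∩ (A ∖ {x43}) = ∅, so x is NOT a limit point.
  x = x44: opens ∋ x are {x43, x44, x46}, {x43, x44, x46, x47}, {x43, x44, x45, x46, x47}; each meets A ∖ {x44}, so x IS a limit point.
  x = x45: opens ∋ x are {x43, x44, x45, x46, x47}; each meets A ∖ {x45}, so x IS a limit point.
  x = x46: opens ∋ x are {x43, x44, x46}, {x43, x44, x46, x47}, {x43, x44, x45, x46, x47}; each meets A ∖ {x46}, so x IS a limit point.
  x = x47: open {x47} ∋ x has {x47} ∩ (A ∖ {x47}) = ∅, so x is NOT a limit point.
Collecting: A' = {x44, x45, x46}.


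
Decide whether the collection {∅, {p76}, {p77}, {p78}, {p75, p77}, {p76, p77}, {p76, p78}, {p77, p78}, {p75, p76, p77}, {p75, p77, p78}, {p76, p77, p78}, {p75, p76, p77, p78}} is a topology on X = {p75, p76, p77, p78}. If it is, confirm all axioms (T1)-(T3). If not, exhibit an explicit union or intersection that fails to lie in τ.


τ IS a topology on X.

Axiom (T1): ∅ ∈ τ? Yes; X ∈ τ? Yes.
Axiom (T2/T3): check pairwise unions and intersections of members of τ.
All pairwise intersections and unions checked — each lies in τ. Therefore τ satisfies (T1), (T2), (T3): it IS a topology on X.


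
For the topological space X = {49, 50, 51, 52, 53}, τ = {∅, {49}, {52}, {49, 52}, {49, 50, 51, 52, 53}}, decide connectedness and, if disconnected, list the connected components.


(X, τ) is connected.

Find clopen sets (U ∈ τ with X ∖ U ∈ τ):
  U = ∅, X ∖ U = {49, 50, 51, 52, 53} — both open, so U is clopen.
  U = {49, 50, 51, 52, 53}, X ∖ U = ∅ — both open, so U is clopen.
Only trivial clopens (∅ and X) exist, so (X, τ) is connected.
Compute connected components by grouping points that agree on all clopens:
  component: {49, 50, 51, 52, 53}


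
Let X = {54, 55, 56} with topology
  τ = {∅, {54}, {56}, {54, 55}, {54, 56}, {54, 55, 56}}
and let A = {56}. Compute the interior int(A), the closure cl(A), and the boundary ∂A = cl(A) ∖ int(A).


int(A) = {56}, cl(A) = {56}, ∂A = ∅.

Closed sets in (X, τ) are complements of opens:
  closed(X, τ) = {∅, {55}, {56}, {54, 55}, {55, 56}, {54, 55, 56}}.
int(A) = ⋃ {U ∈ τ : U ⊆ A}. Opens contained in A: ∅, {56}.
Taking the union of these: int(A) = {56}.
cl(A) = ⋂ {C closed : A ⊆ C}. Closed sets containing A: {56}, {55, 56}, {54, 55, 56}.
Intersecting these: cl(A) = {56}.
∂A = cl(A) ∖ int(A) = {56} ∖ {56} = ∅.


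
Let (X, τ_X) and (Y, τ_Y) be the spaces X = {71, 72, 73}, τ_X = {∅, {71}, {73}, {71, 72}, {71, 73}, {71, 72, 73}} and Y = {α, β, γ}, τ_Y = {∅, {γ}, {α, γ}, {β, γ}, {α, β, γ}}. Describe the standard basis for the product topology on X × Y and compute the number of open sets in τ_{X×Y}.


Basis B = {∅ × ∅, {71} × {γ}, {73} × {γ}, {71} × {α, γ}, {71} × {β, γ}, {71, 72} × {γ}, {71, 73} × {γ}, {73} × {α, γ}, {73} × {β, γ}, {71} × {α, β, γ}, {71, 72, 73} × {γ}, {73} × {α, β, γ}, {71, 72} × {α, γ}, {71, 73} × {α, γ}, {71, 72} × {β, γ}, {71, 73} × {β, γ}, {71, 72} × {α, β, γ}, {71, 73} × {α, β, γ}, {71, 72, 73} × {α, γ}, {71, 72, 73} × {β, γ}, {71, 72, 73} × {α, β, γ}}; |τ_{X×Y}| = 70.

Enumerate products U × V with U ∈ τ_X, V ∈ τ_Y (deduplicated):
  ∅ × ∅ = {} (∅)
  {71} × {γ} = {(71,γ)}
  {73} × {γ} = {(73,γ)}
  {71} × {α, γ} = {(71,α), (71,γ)}
  {71} × {β, γ} = {(71,β), (71,γ)}
  {71, 72} × {γ} = {(71,γ), (72,γ)}
  {71, 73} × {γ} = {(71,γ), (73,γ)}
  {73} × {α, γ} = {(73,α), (73,γ)}
  {73} × {β, γ} = {(73,β), (73,γ)}
  {71} × {α, β, γ} = {(71,α), (71,β), (71,γ)}
  {71, 72, 73} × {γ} = {(71,γ), (72,γ), (73,γ)}
  {73} × {α, β, γ} = {(73,α), (73,β), (73,γ)}
  {71, 72} × {α, γ} = {(71,α), (71,γ), (72,α), (72,γ)}
  {71, 73} × {α, γ} = {(71,α), (71,γ), (73,α), (73,γ)}
  {71, 72} × {β, γ} = {(71,β), (71,γ), (72,β), (72,γ)}
  {71, 73} × {β, γ} = {(71,β), (71,γ), (73,β), (73,γ)}
  {71, 72} × {α, β, γ} = {(71,α), (71,β), (71,γ), (72,α), (72,β), (72,γ)}
  {71, 73} × {α, β, γ} = {(71,α), (71,β), (71,γ), (73,α), (73,β), (73,γ)}
  {71, 72, 73} × {α, γ} = {(71,α), (71,γ), (72,α), (72,γ), (73,α), (73,γ)}
  {71, 72, 73} × {β, γ} = {(71,β), (71,γ), (72,β), (72,γ), (73,β), (73,γ)}
  {71, 72, 73} × {α, β, γ} = {(71,α), (71,β), (71,γ), (72,α), (72,β), (72,γ), (73,α), (73,β), (73,γ)}
These 21 distinct sets form the basis B.
Close under arbitrary unions to get τ_{X×Y}; counting gives |τ_{X×Y}| = 70.
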